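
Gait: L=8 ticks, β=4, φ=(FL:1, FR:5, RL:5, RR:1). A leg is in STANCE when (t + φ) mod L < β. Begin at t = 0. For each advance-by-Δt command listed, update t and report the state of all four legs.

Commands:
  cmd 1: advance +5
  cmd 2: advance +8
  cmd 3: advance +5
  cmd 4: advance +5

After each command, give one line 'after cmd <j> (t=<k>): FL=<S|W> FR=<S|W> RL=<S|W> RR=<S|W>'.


start t=0: FL=S FR=W RL=W RR=S
cmd 1: advance +5 → t=5, phase=(6,2,2,6) → FL=W FR=S RL=S RR=W
cmd 2: advance +8 → t=13, phase=(6,2,2,6) → FL=W FR=S RL=S RR=W
cmd 3: advance +5 → t=18, phase=(3,7,7,3) → FL=S FR=W RL=W RR=S
cmd 4: advance +5 → t=23, phase=(0,4,4,0) → FL=S FR=W RL=W RR=S

after cmd 1 (t=5): FL=W FR=S RL=S RR=W
after cmd 2 (t=13): FL=W FR=S RL=S RR=W
after cmd 3 (t=18): FL=S FR=W RL=W RR=S
after cmd 4 (t=23): FL=S FR=W RL=W RR=S


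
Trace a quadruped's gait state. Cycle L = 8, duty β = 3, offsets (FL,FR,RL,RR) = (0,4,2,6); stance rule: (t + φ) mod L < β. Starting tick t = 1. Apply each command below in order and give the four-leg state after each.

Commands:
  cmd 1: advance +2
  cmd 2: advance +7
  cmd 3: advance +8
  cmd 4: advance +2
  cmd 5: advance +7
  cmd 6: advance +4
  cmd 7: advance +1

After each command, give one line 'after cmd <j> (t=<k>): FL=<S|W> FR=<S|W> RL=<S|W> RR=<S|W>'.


after cmd 1 (t=3): FL=W FR=W RL=W RR=S
after cmd 2 (t=10): FL=S FR=W RL=W RR=S
after cmd 3 (t=18): FL=S FR=W RL=W RR=S
after cmd 4 (t=20): FL=W FR=S RL=W RR=S
after cmd 5 (t=27): FL=W FR=W RL=W RR=S
after cmd 6 (t=31): FL=W FR=W RL=S RR=W
after cmd 7 (t=32): FL=S FR=W RL=S RR=W

start t=1: FL=S FR=W RL=W RR=W
cmd 1: advance +2 → t=3, phase=(3,7,5,1) → FL=W FR=W RL=W RR=S
cmd 2: advance +7 → t=10, phase=(2,6,4,0) → FL=S FR=W RL=W RR=S
cmd 3: advance +8 → t=18, phase=(2,6,4,0) → FL=S FR=W RL=W RR=S
cmd 4: advance +2 → t=20, phase=(4,0,6,2) → FL=W FR=S RL=W RR=S
cmd 5: advance +7 → t=27, phase=(3,7,5,1) → FL=W FR=W RL=W RR=S
cmd 6: advance +4 → t=31, phase=(7,3,1,5) → FL=W FR=W RL=S RR=W
cmd 7: advance +1 → t=32, phase=(0,4,2,6) → FL=S FR=W RL=S RR=W


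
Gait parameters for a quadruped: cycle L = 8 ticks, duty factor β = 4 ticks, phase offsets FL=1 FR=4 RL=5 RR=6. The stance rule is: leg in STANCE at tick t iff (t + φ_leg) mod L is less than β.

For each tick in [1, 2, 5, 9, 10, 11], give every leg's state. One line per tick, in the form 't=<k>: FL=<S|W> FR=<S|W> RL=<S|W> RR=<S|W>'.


t=1: FL=S FR=W RL=W RR=W
t=2: FL=S FR=W RL=W RR=S
t=5: FL=W FR=S RL=S RR=S
t=9: FL=S FR=W RL=W RR=W
t=10: FL=S FR=W RL=W RR=S
t=11: FL=W FR=W RL=S RR=S

t=1: phase=(2,5,6,7) vs β=4 → FL=S FR=W RL=W RR=W
t=2: phase=(3,6,7,0) vs β=4 → FL=S FR=W RL=W RR=S
t=5: phase=(6,1,2,3) vs β=4 → FL=W FR=S RL=S RR=S
t=9: phase=(2,5,6,7) vs β=4 → FL=S FR=W RL=W RR=W
t=10: phase=(3,6,7,0) vs β=4 → FL=S FR=W RL=W RR=S
t=11: phase=(4,7,0,1) vs β=4 → FL=W FR=W RL=S RR=S


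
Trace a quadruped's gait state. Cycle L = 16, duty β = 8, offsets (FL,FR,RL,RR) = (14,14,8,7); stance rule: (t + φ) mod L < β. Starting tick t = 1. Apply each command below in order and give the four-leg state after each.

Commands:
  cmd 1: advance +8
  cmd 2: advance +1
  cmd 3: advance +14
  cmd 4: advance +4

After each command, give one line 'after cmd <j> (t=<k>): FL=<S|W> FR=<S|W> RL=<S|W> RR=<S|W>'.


start t=1: FL=W FR=W RL=W RR=W
cmd 1: advance +8 → t=9, phase=(7,7,1,0) → FL=S FR=S RL=S RR=S
cmd 2: advance +1 → t=10, phase=(8,8,2,1) → FL=W FR=W RL=S RR=S
cmd 3: advance +14 → t=24, phase=(6,6,0,15) → FL=S FR=S RL=S RR=W
cmd 4: advance +4 → t=28, phase=(10,10,4,3) → FL=W FR=W RL=S RR=S

after cmd 1 (t=9): FL=S FR=S RL=S RR=S
after cmd 2 (t=10): FL=W FR=W RL=S RR=S
after cmd 3 (t=24): FL=S FR=S RL=S RR=W
after cmd 4 (t=28): FL=W FR=W RL=S RR=S


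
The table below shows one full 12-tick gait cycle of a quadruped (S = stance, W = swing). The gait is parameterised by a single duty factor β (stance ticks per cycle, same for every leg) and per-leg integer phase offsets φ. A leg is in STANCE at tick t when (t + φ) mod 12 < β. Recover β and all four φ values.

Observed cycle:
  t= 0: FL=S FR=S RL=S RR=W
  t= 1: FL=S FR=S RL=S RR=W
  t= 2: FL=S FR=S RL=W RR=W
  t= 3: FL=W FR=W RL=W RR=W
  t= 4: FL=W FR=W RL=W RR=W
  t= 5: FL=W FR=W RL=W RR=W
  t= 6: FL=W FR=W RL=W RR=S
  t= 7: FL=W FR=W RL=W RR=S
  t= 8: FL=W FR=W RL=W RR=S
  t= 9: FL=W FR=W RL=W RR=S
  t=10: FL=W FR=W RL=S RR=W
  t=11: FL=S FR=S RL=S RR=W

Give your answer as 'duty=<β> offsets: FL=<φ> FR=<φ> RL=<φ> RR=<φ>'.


duty β = stance ticks per leg = 4
FL: stance ticks = 4; W→S at t=11 → φ=1
FR: stance ticks = 4; W→S at t=11 → φ=1
RL: stance ticks = 4; W→S at t=10 → φ=2
RR: stance ticks = 4; W→S at t=6 → φ=6

duty=4 offsets: FL=1 FR=1 RL=2 RR=6


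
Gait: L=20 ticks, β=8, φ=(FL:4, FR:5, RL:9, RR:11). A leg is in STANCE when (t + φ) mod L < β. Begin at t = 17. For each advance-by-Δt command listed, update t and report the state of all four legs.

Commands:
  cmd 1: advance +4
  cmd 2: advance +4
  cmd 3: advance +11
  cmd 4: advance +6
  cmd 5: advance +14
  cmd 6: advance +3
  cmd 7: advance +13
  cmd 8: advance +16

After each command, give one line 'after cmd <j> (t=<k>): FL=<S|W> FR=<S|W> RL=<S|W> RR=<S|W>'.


start t=17: FL=S FR=S RL=S RR=W
cmd 1: advance +4 → t=21, phase=(5,6,10,12) → FL=S FR=S RL=W RR=W
cmd 2: advance +4 → t=25, phase=(9,10,14,16) → FL=W FR=W RL=W RR=W
cmd 3: advance +11 → t=36, phase=(0,1,5,7) → FL=S FR=S RL=S RR=S
cmd 4: advance +6 → t=42, phase=(6,7,11,13) → FL=S FR=S RL=W RR=W
cmd 5: advance +14 → t=56, phase=(0,1,5,7) → FL=S FR=S RL=S RR=S
cmd 6: advance +3 → t=59, phase=(3,4,8,10) → FL=S FR=S RL=W RR=W
cmd 7: advance +13 → t=72, phase=(16,17,1,3) → FL=W FR=W RL=S RR=S
cmd 8: advance +16 → t=88, phase=(12,13,17,19) → FL=W FR=W RL=W RR=W

after cmd 1 (t=21): FL=S FR=S RL=W RR=W
after cmd 2 (t=25): FL=W FR=W RL=W RR=W
after cmd 3 (t=36): FL=S FR=S RL=S RR=S
after cmd 4 (t=42): FL=S FR=S RL=W RR=W
after cmd 5 (t=56): FL=S FR=S RL=S RR=S
after cmd 6 (t=59): FL=S FR=S RL=W RR=W
after cmd 7 (t=72): FL=W FR=W RL=S RR=S
after cmd 8 (t=88): FL=W FR=W RL=W RR=W


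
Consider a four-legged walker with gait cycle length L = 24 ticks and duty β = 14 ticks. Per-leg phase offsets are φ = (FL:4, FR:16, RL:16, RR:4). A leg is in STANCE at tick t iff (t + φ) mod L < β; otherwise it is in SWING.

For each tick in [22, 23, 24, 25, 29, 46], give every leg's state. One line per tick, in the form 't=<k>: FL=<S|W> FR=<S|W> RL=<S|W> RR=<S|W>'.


t=22: phase=(2,14,14,2) vs β=14 → FL=S FR=W RL=W RR=S
t=23: phase=(3,15,15,3) vs β=14 → FL=S FR=W RL=W RR=S
t=24: phase=(4,16,16,4) vs β=14 → FL=S FR=W RL=W RR=S
t=25: phase=(5,17,17,5) vs β=14 → FL=S FR=W RL=W RR=S
t=29: phase=(9,21,21,9) vs β=14 → FL=S FR=W RL=W RR=S
t=46: phase=(2,14,14,2) vs β=14 → FL=S FR=W RL=W RR=S

t=22: FL=S FR=W RL=W RR=S
t=23: FL=S FR=W RL=W RR=S
t=24: FL=S FR=W RL=W RR=S
t=25: FL=S FR=W RL=W RR=S
t=29: FL=S FR=W RL=W RR=S
t=46: FL=S FR=W RL=W RR=S


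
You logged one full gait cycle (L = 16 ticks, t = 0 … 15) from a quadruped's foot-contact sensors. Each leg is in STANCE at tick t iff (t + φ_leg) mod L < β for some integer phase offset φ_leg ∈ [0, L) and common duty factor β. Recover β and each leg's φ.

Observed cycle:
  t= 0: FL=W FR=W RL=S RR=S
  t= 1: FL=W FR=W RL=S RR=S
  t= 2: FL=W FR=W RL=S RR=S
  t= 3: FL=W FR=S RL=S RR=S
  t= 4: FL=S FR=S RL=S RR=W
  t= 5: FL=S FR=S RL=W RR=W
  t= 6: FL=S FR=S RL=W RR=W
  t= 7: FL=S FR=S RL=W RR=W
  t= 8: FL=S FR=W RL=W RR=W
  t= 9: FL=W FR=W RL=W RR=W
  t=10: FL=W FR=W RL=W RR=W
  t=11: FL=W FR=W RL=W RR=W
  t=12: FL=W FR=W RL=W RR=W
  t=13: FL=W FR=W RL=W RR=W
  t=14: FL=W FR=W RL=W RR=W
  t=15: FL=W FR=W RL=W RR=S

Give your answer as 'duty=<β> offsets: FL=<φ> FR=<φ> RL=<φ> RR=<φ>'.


duty β = stance ticks per leg = 5
FL: stance ticks = 5; W→S at t=4 → φ=12
FR: stance ticks = 5; W→S at t=3 → φ=13
RL: stance ticks = 5; W→S at t=0 → φ=0
RR: stance ticks = 5; W→S at t=15 → φ=1

duty=5 offsets: FL=12 FR=13 RL=0 RR=1


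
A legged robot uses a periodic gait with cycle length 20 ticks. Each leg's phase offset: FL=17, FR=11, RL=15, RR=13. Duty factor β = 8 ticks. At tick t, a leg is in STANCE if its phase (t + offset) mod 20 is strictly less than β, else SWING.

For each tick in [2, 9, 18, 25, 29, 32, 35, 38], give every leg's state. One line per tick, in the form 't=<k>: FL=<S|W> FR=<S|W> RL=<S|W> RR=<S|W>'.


t=2: FL=W FR=W RL=W RR=W
t=9: FL=S FR=S RL=S RR=S
t=18: FL=W FR=W RL=W RR=W
t=25: FL=S FR=W RL=S RR=W
t=29: FL=S FR=S RL=S RR=S
t=32: FL=W FR=S RL=S RR=S
t=35: FL=W FR=S RL=W RR=W
t=38: FL=W FR=W RL=W RR=W

t=2: phase=(19,13,17,15) vs β=8 → FL=W FR=W RL=W RR=W
t=9: phase=(6,0,4,2) vs β=8 → FL=S FR=S RL=S RR=S
t=18: phase=(15,9,13,11) vs β=8 → FL=W FR=W RL=W RR=W
t=25: phase=(2,16,0,18) vs β=8 → FL=S FR=W RL=S RR=W
t=29: phase=(6,0,4,2) vs β=8 → FL=S FR=S RL=S RR=S
t=32: phase=(9,3,7,5) vs β=8 → FL=W FR=S RL=S RR=S
t=35: phase=(12,6,10,8) vs β=8 → FL=W FR=S RL=W RR=W
t=38: phase=(15,9,13,11) vs β=8 → FL=W FR=W RL=W RR=W


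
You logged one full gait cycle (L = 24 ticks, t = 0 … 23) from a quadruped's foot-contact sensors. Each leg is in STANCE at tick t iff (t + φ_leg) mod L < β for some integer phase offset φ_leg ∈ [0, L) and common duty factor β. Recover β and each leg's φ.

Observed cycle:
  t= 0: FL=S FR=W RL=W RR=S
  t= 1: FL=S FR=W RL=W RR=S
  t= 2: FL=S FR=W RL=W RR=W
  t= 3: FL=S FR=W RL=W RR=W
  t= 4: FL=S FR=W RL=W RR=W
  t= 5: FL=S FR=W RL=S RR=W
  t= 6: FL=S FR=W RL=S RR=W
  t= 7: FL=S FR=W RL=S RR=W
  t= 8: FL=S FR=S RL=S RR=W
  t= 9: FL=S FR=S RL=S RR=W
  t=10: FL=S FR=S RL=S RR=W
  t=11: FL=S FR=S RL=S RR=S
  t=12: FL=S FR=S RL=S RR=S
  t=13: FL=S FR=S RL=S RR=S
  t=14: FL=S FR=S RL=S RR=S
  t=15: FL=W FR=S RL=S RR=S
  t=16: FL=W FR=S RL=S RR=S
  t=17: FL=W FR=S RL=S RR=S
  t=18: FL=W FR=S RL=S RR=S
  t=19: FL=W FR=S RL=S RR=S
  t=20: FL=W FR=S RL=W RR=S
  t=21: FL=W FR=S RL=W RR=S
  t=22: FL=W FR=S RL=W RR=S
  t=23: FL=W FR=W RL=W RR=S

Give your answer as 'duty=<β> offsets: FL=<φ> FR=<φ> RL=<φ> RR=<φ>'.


duty=15 offsets: FL=0 FR=16 RL=19 RR=13

duty β = stance ticks per leg = 15
FL: stance ticks = 15; W→S at t=0 → φ=0
FR: stance ticks = 15; W→S at t=8 → φ=16
RL: stance ticks = 15; W→S at t=5 → φ=19
RR: stance ticks = 15; W→S at t=11 → φ=13


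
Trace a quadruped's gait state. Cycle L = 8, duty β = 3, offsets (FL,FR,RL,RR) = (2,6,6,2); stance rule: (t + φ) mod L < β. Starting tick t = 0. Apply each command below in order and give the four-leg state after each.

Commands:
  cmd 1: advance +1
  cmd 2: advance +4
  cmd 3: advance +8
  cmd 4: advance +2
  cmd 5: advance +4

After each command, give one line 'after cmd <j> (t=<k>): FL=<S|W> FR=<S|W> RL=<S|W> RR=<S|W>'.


after cmd 1 (t=1): FL=W FR=W RL=W RR=W
after cmd 2 (t=5): FL=W FR=W RL=W RR=W
after cmd 3 (t=13): FL=W FR=W RL=W RR=W
after cmd 4 (t=15): FL=S FR=W RL=W RR=S
after cmd 5 (t=19): FL=W FR=S RL=S RR=W

start t=0: FL=S FR=W RL=W RR=S
cmd 1: advance +1 → t=1, phase=(3,7,7,3) → FL=W FR=W RL=W RR=W
cmd 2: advance +4 → t=5, phase=(7,3,3,7) → FL=W FR=W RL=W RR=W
cmd 3: advance +8 → t=13, phase=(7,3,3,7) → FL=W FR=W RL=W RR=W
cmd 4: advance +2 → t=15, phase=(1,5,5,1) → FL=S FR=W RL=W RR=S
cmd 5: advance +4 → t=19, phase=(5,1,1,5) → FL=W FR=S RL=S RR=W


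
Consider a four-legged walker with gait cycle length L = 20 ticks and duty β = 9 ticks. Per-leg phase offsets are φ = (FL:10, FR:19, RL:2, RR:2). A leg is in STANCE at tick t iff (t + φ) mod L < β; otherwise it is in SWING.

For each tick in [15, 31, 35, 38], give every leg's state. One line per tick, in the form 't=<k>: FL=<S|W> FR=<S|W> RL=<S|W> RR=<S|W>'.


t=15: FL=S FR=W RL=W RR=W
t=31: FL=S FR=W RL=W RR=W
t=35: FL=S FR=W RL=W RR=W
t=38: FL=S FR=W RL=S RR=S

t=15: phase=(5,14,17,17) vs β=9 → FL=S FR=W RL=W RR=W
t=31: phase=(1,10,13,13) vs β=9 → FL=S FR=W RL=W RR=W
t=35: phase=(5,14,17,17) vs β=9 → FL=S FR=W RL=W RR=W
t=38: phase=(8,17,0,0) vs β=9 → FL=S FR=W RL=S RR=S


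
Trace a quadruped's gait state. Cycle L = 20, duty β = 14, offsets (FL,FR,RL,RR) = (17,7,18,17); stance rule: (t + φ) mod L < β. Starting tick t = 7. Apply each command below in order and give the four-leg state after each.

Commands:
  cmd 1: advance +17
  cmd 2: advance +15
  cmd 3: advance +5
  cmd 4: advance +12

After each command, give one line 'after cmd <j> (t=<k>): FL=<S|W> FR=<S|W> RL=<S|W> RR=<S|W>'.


start t=7: FL=S FR=W RL=S RR=S
cmd 1: advance +17 → t=24, phase=(1,11,2,1) → FL=S FR=S RL=S RR=S
cmd 2: advance +15 → t=39, phase=(16,6,17,16) → FL=W FR=S RL=W RR=W
cmd 3: advance +5 → t=44, phase=(1,11,2,1) → FL=S FR=S RL=S RR=S
cmd 4: advance +12 → t=56, phase=(13,3,14,13) → FL=S FR=S RL=W RR=S

after cmd 1 (t=24): FL=S FR=S RL=S RR=S
after cmd 2 (t=39): FL=W FR=S RL=W RR=W
after cmd 3 (t=44): FL=S FR=S RL=S RR=S
after cmd 4 (t=56): FL=S FR=S RL=W RR=S


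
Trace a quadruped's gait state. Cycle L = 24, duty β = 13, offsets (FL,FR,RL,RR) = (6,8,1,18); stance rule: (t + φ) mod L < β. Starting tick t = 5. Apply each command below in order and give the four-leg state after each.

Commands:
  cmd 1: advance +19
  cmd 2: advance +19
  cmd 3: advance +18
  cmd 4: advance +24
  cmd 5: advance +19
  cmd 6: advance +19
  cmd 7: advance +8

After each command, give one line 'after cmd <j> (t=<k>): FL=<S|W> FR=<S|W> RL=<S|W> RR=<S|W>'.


after cmd 1 (t=24): FL=S FR=S RL=S RR=W
after cmd 2 (t=43): FL=S FR=S RL=W RR=W
after cmd 3 (t=61): FL=W FR=W RL=W RR=S
after cmd 4 (t=85): FL=W FR=W RL=W RR=S
after cmd 5 (t=104): FL=W FR=W RL=S RR=S
after cmd 6 (t=123): FL=S FR=S RL=S RR=W
after cmd 7 (t=131): FL=W FR=W RL=S RR=S

start t=5: FL=S FR=W RL=S RR=W
cmd 1: advance +19 → t=24, phase=(6,8,1,18) → FL=S FR=S RL=S RR=W
cmd 2: advance +19 → t=43, phase=(1,3,20,13) → FL=S FR=S RL=W RR=W
cmd 3: advance +18 → t=61, phase=(19,21,14,7) → FL=W FR=W RL=W RR=S
cmd 4: advance +24 → t=85, phase=(19,21,14,7) → FL=W FR=W RL=W RR=S
cmd 5: advance +19 → t=104, phase=(14,16,9,2) → FL=W FR=W RL=S RR=S
cmd 6: advance +19 → t=123, phase=(9,11,4,21) → FL=S FR=S RL=S RR=W
cmd 7: advance +8 → t=131, phase=(17,19,12,5) → FL=W FR=W RL=S RR=S


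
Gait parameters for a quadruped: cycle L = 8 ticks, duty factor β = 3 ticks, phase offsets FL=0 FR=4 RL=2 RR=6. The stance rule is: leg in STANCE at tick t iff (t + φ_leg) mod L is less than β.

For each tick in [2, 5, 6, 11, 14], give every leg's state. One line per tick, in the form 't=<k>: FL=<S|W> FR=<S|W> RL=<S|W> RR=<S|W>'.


t=2: FL=S FR=W RL=W RR=S
t=5: FL=W FR=S RL=W RR=W
t=6: FL=W FR=S RL=S RR=W
t=11: FL=W FR=W RL=W RR=S
t=14: FL=W FR=S RL=S RR=W

t=2: phase=(2,6,4,0) vs β=3 → FL=S FR=W RL=W RR=S
t=5: phase=(5,1,7,3) vs β=3 → FL=W FR=S RL=W RR=W
t=6: phase=(6,2,0,4) vs β=3 → FL=W FR=S RL=S RR=W
t=11: phase=(3,7,5,1) vs β=3 → FL=W FR=W RL=W RR=S
t=14: phase=(6,2,0,4) vs β=3 → FL=W FR=S RL=S RR=W


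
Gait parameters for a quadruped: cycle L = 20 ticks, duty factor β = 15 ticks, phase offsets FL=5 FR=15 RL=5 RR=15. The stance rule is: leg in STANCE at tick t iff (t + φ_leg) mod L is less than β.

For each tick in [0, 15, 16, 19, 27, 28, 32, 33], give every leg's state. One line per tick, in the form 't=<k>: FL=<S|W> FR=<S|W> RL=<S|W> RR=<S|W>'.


t=0: phase=(5,15,5,15) vs β=15 → FL=S FR=W RL=S RR=W
t=15: phase=(0,10,0,10) vs β=15 → FL=S FR=S RL=S RR=S
t=16: phase=(1,11,1,11) vs β=15 → FL=S FR=S RL=S RR=S
t=19: phase=(4,14,4,14) vs β=15 → FL=S FR=S RL=S RR=S
t=27: phase=(12,2,12,2) vs β=15 → FL=S FR=S RL=S RR=S
t=28: phase=(13,3,13,3) vs β=15 → FL=S FR=S RL=S RR=S
t=32: phase=(17,7,17,7) vs β=15 → FL=W FR=S RL=W RR=S
t=33: phase=(18,8,18,8) vs β=15 → FL=W FR=S RL=W RR=S

t=0: FL=S FR=W RL=S RR=W
t=15: FL=S FR=S RL=S RR=S
t=16: FL=S FR=S RL=S RR=S
t=19: FL=S FR=S RL=S RR=S
t=27: FL=S FR=S RL=S RR=S
t=28: FL=S FR=S RL=S RR=S
t=32: FL=W FR=S RL=W RR=S
t=33: FL=W FR=S RL=W RR=S


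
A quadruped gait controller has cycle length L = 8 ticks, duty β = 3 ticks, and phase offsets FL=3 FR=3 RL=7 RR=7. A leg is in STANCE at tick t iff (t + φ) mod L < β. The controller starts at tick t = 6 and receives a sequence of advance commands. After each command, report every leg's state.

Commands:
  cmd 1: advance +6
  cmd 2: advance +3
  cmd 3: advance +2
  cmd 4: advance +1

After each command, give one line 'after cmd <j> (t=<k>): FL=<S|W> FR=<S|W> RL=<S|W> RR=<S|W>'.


after cmd 1 (t=12): FL=W FR=W RL=W RR=W
after cmd 2 (t=15): FL=S FR=S RL=W RR=W
after cmd 3 (t=17): FL=W FR=W RL=S RR=S
after cmd 4 (t=18): FL=W FR=W RL=S RR=S

start t=6: FL=S FR=S RL=W RR=W
cmd 1: advance +6 → t=12, phase=(7,7,3,3) → FL=W FR=W RL=W RR=W
cmd 2: advance +3 → t=15, phase=(2,2,6,6) → FL=S FR=S RL=W RR=W
cmd 3: advance +2 → t=17, phase=(4,4,0,0) → FL=W FR=W RL=S RR=S
cmd 4: advance +1 → t=18, phase=(5,5,1,1) → FL=W FR=W RL=S RR=S


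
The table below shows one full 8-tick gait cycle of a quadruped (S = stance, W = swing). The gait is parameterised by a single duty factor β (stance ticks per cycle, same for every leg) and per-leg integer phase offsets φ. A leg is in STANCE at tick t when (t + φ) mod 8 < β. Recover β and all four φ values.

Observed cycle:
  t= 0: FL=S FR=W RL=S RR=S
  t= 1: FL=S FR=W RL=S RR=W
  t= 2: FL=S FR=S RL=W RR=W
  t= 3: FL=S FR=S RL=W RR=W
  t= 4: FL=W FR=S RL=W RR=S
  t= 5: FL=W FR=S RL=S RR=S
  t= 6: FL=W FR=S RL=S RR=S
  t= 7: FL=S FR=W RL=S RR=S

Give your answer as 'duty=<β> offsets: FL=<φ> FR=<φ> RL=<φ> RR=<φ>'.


duty β = stance ticks per leg = 5
FL: stance ticks = 5; W→S at t=7 → φ=1
FR: stance ticks = 5; W→S at t=2 → φ=6
RL: stance ticks = 5; W→S at t=5 → φ=3
RR: stance ticks = 5; W→S at t=4 → φ=4

duty=5 offsets: FL=1 FR=6 RL=3 RR=4


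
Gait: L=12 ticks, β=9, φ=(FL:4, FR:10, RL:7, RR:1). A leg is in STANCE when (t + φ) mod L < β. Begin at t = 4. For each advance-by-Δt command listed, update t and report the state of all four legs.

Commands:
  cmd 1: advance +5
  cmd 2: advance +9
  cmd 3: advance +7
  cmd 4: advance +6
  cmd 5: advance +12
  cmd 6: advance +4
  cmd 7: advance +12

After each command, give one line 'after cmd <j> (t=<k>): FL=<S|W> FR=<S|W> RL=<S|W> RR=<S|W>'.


after cmd 1 (t=9): FL=S FR=S RL=S RR=W
after cmd 2 (t=18): FL=W FR=S RL=S RR=S
after cmd 3 (t=25): FL=S FR=W RL=S RR=S
after cmd 4 (t=31): FL=W FR=S RL=S RR=S
after cmd 5 (t=43): FL=W FR=S RL=S RR=S
after cmd 6 (t=47): FL=S FR=W RL=S RR=S
after cmd 7 (t=59): FL=S FR=W RL=S RR=S

start t=4: FL=S FR=S RL=W RR=S
cmd 1: advance +5 → t=9, phase=(1,7,4,10) → FL=S FR=S RL=S RR=W
cmd 2: advance +9 → t=18, phase=(10,4,1,7) → FL=W FR=S RL=S RR=S
cmd 3: advance +7 → t=25, phase=(5,11,8,2) → FL=S FR=W RL=S RR=S
cmd 4: advance +6 → t=31, phase=(11,5,2,8) → FL=W FR=S RL=S RR=S
cmd 5: advance +12 → t=43, phase=(11,5,2,8) → FL=W FR=S RL=S RR=S
cmd 6: advance +4 → t=47, phase=(3,9,6,0) → FL=S FR=W RL=S RR=S
cmd 7: advance +12 → t=59, phase=(3,9,6,0) → FL=S FR=W RL=S RR=S


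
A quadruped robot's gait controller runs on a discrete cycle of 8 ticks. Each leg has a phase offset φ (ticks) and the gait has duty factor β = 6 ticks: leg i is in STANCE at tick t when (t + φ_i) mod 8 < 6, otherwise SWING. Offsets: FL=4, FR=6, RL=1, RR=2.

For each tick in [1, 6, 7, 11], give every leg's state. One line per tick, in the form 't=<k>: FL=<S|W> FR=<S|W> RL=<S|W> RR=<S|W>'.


t=1: FL=S FR=W RL=S RR=S
t=6: FL=S FR=S RL=W RR=S
t=7: FL=S FR=S RL=S RR=S
t=11: FL=W FR=S RL=S RR=S

t=1: phase=(5,7,2,3) vs β=6 → FL=S FR=W RL=S RR=S
t=6: phase=(2,4,7,0) vs β=6 → FL=S FR=S RL=W RR=S
t=7: phase=(3,5,0,1) vs β=6 → FL=S FR=S RL=S RR=S
t=11: phase=(7,1,4,5) vs β=6 → FL=W FR=S RL=S RR=S


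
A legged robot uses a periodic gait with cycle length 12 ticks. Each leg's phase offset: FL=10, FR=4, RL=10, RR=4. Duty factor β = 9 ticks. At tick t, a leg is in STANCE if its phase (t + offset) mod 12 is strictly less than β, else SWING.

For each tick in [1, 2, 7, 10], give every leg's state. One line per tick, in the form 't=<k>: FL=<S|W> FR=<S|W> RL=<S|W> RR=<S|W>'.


t=1: phase=(11,5,11,5) vs β=9 → FL=W FR=S RL=W RR=S
t=2: phase=(0,6,0,6) vs β=9 → FL=S FR=S RL=S RR=S
t=7: phase=(5,11,5,11) vs β=9 → FL=S FR=W RL=S RR=W
t=10: phase=(8,2,8,2) vs β=9 → FL=S FR=S RL=S RR=S

t=1: FL=W FR=S RL=W RR=S
t=2: FL=S FR=S RL=S RR=S
t=7: FL=S FR=W RL=S RR=W
t=10: FL=S FR=S RL=S RR=S


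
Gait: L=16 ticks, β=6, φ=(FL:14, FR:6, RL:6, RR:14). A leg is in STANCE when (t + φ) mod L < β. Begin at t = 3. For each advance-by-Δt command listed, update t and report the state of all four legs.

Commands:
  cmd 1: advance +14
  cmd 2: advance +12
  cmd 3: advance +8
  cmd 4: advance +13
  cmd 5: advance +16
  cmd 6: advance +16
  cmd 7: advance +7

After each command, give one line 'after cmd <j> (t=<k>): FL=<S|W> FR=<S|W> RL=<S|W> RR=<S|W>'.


start t=3: FL=S FR=W RL=W RR=S
cmd 1: advance +14 → t=17, phase=(15,7,7,15) → FL=W FR=W RL=W RR=W
cmd 2: advance +12 → t=29, phase=(11,3,3,11) → FL=W FR=S RL=S RR=W
cmd 3: advance +8 → t=37, phase=(3,11,11,3) → FL=S FR=W RL=W RR=S
cmd 4: advance +13 → t=50, phase=(0,8,8,0) → FL=S FR=W RL=W RR=S
cmd 5: advance +16 → t=66, phase=(0,8,8,0) → FL=S FR=W RL=W RR=S
cmd 6: advance +16 → t=82, phase=(0,8,8,0) → FL=S FR=W RL=W RR=S
cmd 7: advance +7 → t=89, phase=(7,15,15,7) → FL=W FR=W RL=W RR=W

after cmd 1 (t=17): FL=W FR=W RL=W RR=W
after cmd 2 (t=29): FL=W FR=S RL=S RR=W
after cmd 3 (t=37): FL=S FR=W RL=W RR=S
after cmd 4 (t=50): FL=S FR=W RL=W RR=S
after cmd 5 (t=66): FL=S FR=W RL=W RR=S
after cmd 6 (t=82): FL=S FR=W RL=W RR=S
after cmd 7 (t=89): FL=W FR=W RL=W RR=W


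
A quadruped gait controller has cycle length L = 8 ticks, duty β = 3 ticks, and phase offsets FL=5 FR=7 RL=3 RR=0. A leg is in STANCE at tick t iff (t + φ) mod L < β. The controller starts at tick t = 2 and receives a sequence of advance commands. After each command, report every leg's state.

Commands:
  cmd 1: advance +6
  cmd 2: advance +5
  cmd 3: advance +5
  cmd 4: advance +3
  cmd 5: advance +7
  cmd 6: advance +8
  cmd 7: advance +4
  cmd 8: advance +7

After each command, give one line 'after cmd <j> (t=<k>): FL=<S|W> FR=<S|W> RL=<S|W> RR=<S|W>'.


start t=2: FL=W FR=S RL=W RR=S
cmd 1: advance +6 → t=8, phase=(5,7,3,0) → FL=W FR=W RL=W RR=S
cmd 2: advance +5 → t=13, phase=(2,4,0,5) → FL=S FR=W RL=S RR=W
cmd 3: advance +5 → t=18, phase=(7,1,5,2) → FL=W FR=S RL=W RR=S
cmd 4: advance +3 → t=21, phase=(2,4,0,5) → FL=S FR=W RL=S RR=W
cmd 5: advance +7 → t=28, phase=(1,3,7,4) → FL=S FR=W RL=W RR=W
cmd 6: advance +8 → t=36, phase=(1,3,7,4) → FL=S FR=W RL=W RR=W
cmd 7: advance +4 → t=40, phase=(5,7,3,0) → FL=W FR=W RL=W RR=S
cmd 8: advance +7 → t=47, phase=(4,6,2,7) → FL=W FR=W RL=S RR=W

after cmd 1 (t=8): FL=W FR=W RL=W RR=S
after cmd 2 (t=13): FL=S FR=W RL=S RR=W
after cmd 3 (t=18): FL=W FR=S RL=W RR=S
after cmd 4 (t=21): FL=S FR=W RL=S RR=W
after cmd 5 (t=28): FL=S FR=W RL=W RR=W
after cmd 6 (t=36): FL=S FR=W RL=W RR=W
after cmd 7 (t=40): FL=W FR=W RL=W RR=S
after cmd 8 (t=47): FL=W FR=W RL=S RR=W


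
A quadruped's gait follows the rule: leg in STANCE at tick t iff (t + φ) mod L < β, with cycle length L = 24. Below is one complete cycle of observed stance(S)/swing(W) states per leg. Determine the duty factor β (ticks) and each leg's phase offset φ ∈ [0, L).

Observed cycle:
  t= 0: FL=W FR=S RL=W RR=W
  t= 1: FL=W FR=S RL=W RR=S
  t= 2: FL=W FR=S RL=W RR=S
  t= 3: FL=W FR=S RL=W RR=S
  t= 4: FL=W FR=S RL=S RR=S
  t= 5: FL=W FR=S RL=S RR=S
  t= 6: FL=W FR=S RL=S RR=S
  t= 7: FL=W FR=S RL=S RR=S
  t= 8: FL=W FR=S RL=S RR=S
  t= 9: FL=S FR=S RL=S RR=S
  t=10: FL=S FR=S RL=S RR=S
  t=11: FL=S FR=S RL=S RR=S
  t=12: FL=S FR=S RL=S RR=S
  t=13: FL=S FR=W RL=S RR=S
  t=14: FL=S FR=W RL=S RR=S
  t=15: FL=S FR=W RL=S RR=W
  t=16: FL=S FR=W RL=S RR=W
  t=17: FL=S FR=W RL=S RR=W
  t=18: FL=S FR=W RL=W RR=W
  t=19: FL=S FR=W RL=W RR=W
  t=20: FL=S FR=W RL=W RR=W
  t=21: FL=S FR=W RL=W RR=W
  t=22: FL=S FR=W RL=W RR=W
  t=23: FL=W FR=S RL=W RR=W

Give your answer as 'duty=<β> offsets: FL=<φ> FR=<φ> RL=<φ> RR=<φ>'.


duty β = stance ticks per leg = 14
FL: stance ticks = 14; W→S at t=9 → φ=15
FR: stance ticks = 14; W→S at t=23 → φ=1
RL: stance ticks = 14; W→S at t=4 → φ=20
RR: stance ticks = 14; W→S at t=1 → φ=23

duty=14 offsets: FL=15 FR=1 RL=20 RR=23


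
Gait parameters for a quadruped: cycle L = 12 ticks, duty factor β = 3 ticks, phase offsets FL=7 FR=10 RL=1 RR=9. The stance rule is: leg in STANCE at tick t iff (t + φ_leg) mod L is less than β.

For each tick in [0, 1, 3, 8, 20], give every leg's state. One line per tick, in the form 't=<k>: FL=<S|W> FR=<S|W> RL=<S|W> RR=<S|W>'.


t=0: phase=(7,10,1,9) vs β=3 → FL=W FR=W RL=S RR=W
t=1: phase=(8,11,2,10) vs β=3 → FL=W FR=W RL=S RR=W
t=3: phase=(10,1,4,0) vs β=3 → FL=W FR=S RL=W RR=S
t=8: phase=(3,6,9,5) vs β=3 → FL=W FR=W RL=W RR=W
t=20: phase=(3,6,9,5) vs β=3 → FL=W FR=W RL=W RR=W

t=0: FL=W FR=W RL=S RR=W
t=1: FL=W FR=W RL=S RR=W
t=3: FL=W FR=S RL=W RR=S
t=8: FL=W FR=W RL=W RR=W
t=20: FL=W FR=W RL=W RR=W


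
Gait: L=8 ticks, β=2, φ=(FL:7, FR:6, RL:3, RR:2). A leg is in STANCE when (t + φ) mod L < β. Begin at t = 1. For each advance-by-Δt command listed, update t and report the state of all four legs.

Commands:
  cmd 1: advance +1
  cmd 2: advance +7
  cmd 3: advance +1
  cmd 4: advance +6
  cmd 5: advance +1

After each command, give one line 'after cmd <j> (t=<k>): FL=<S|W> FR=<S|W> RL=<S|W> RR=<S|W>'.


start t=1: FL=S FR=W RL=W RR=W
cmd 1: advance +1 → t=2, phase=(1,0,5,4) → FL=S FR=S RL=W RR=W
cmd 2: advance +7 → t=9, phase=(0,7,4,3) → FL=S FR=W RL=W RR=W
cmd 3: advance +1 → t=10, phase=(1,0,5,4) → FL=S FR=S RL=W RR=W
cmd 4: advance +6 → t=16, phase=(7,6,3,2) → FL=W FR=W RL=W RR=W
cmd 5: advance +1 → t=17, phase=(0,7,4,3) → FL=S FR=W RL=W RR=W

after cmd 1 (t=2): FL=S FR=S RL=W RR=W
after cmd 2 (t=9): FL=S FR=W RL=W RR=W
after cmd 3 (t=10): FL=S FR=S RL=W RR=W
after cmd 4 (t=16): FL=W FR=W RL=W RR=W
after cmd 5 (t=17): FL=S FR=W RL=W RR=W


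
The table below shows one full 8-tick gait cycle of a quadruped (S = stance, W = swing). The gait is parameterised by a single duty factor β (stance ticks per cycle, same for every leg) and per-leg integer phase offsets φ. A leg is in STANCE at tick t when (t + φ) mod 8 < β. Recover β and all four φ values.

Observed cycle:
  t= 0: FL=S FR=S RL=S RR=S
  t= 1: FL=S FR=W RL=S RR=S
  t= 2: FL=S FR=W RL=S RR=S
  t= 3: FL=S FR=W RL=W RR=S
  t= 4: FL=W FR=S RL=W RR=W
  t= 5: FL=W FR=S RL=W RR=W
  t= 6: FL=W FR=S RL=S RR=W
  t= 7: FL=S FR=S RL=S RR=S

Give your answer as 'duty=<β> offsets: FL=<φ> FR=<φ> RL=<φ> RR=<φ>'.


duty β = stance ticks per leg = 5
FL: stance ticks = 5; W→S at t=7 → φ=1
FR: stance ticks = 5; W→S at t=4 → φ=4
RL: stance ticks = 5; W→S at t=6 → φ=2
RR: stance ticks = 5; W→S at t=7 → φ=1

duty=5 offsets: FL=1 FR=4 RL=2 RR=1


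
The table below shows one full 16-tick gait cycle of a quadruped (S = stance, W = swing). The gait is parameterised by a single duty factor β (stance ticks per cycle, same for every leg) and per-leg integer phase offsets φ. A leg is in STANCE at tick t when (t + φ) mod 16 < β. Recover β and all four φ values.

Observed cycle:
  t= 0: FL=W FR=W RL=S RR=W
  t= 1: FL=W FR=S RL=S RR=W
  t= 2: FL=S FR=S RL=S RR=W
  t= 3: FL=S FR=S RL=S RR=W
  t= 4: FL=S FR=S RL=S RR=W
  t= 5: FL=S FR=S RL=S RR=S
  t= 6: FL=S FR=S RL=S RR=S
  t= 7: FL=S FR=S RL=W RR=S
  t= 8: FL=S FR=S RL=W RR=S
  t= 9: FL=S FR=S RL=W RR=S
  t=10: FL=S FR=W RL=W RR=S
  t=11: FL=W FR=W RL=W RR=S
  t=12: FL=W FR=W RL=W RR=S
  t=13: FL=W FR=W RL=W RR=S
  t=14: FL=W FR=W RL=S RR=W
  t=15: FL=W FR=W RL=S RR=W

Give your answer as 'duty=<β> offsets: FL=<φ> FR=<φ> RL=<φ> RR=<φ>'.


duty=9 offsets: FL=14 FR=15 RL=2 RR=11

duty β = stance ticks per leg = 9
FL: stance ticks = 9; W→S at t=2 → φ=14
FR: stance ticks = 9; W→S at t=1 → φ=15
RL: stance ticks = 9; W→S at t=14 → φ=2
RR: stance ticks = 9; W→S at t=5 → φ=11


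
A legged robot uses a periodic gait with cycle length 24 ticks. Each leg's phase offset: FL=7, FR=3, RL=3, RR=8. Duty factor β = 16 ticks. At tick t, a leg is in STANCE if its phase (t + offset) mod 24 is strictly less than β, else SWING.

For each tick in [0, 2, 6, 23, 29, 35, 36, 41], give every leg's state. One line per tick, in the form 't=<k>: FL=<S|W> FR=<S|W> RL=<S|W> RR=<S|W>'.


t=0: phase=(7,3,3,8) vs β=16 → FL=S FR=S RL=S RR=S
t=2: phase=(9,5,5,10) vs β=16 → FL=S FR=S RL=S RR=S
t=6: phase=(13,9,9,14) vs β=16 → FL=S FR=S RL=S RR=S
t=23: phase=(6,2,2,7) vs β=16 → FL=S FR=S RL=S RR=S
t=29: phase=(12,8,8,13) vs β=16 → FL=S FR=S RL=S RR=S
t=35: phase=(18,14,14,19) vs β=16 → FL=W FR=S RL=S RR=W
t=36: phase=(19,15,15,20) vs β=16 → FL=W FR=S RL=S RR=W
t=41: phase=(0,20,20,1) vs β=16 → FL=S FR=W RL=W RR=S

t=0: FL=S FR=S RL=S RR=S
t=2: FL=S FR=S RL=S RR=S
t=6: FL=S FR=S RL=S RR=S
t=23: FL=S FR=S RL=S RR=S
t=29: FL=S FR=S RL=S RR=S
t=35: FL=W FR=S RL=S RR=W
t=36: FL=W FR=S RL=S RR=W
t=41: FL=S FR=W RL=W RR=S


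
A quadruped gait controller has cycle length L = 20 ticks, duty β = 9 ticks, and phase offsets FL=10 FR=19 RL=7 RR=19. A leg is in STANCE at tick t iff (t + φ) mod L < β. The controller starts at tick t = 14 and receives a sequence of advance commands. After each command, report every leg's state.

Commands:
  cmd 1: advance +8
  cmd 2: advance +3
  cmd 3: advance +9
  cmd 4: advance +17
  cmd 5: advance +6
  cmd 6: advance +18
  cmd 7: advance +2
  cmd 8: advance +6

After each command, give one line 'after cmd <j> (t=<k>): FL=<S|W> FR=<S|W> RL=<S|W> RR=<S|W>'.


after cmd 1 (t=22): FL=W FR=S RL=W RR=S
after cmd 2 (t=25): FL=W FR=S RL=W RR=S
after cmd 3 (t=34): FL=S FR=W RL=S RR=W
after cmd 4 (t=51): FL=S FR=W RL=W RR=W
after cmd 5 (t=57): FL=S FR=W RL=S RR=W
after cmd 6 (t=75): FL=S FR=W RL=S RR=W
after cmd 7 (t=77): FL=S FR=W RL=S RR=W
after cmd 8 (t=83): FL=W FR=S RL=W RR=S

start t=14: FL=S FR=W RL=S RR=W
cmd 1: advance +8 → t=22, phase=(12,1,9,1) → FL=W FR=S RL=W RR=S
cmd 2: advance +3 → t=25, phase=(15,4,12,4) → FL=W FR=S RL=W RR=S
cmd 3: advance +9 → t=34, phase=(4,13,1,13) → FL=S FR=W RL=S RR=W
cmd 4: advance +17 → t=51, phase=(1,10,18,10) → FL=S FR=W RL=W RR=W
cmd 5: advance +6 → t=57, phase=(7,16,4,16) → FL=S FR=W RL=S RR=W
cmd 6: advance +18 → t=75, phase=(5,14,2,14) → FL=S FR=W RL=S RR=W
cmd 7: advance +2 → t=77, phase=(7,16,4,16) → FL=S FR=W RL=S RR=W
cmd 8: advance +6 → t=83, phase=(13,2,10,2) → FL=W FR=S RL=W RR=S


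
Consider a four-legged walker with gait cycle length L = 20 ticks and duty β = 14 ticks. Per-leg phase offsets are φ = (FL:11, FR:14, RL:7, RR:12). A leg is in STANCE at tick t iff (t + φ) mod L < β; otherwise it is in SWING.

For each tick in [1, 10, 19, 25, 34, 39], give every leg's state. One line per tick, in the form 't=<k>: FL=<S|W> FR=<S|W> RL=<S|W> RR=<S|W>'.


t=1: FL=S FR=W RL=S RR=S
t=10: FL=S FR=S RL=W RR=S
t=19: FL=S FR=S RL=S RR=S
t=25: FL=W FR=W RL=S RR=W
t=34: FL=S FR=S RL=S RR=S
t=39: FL=S FR=S RL=S RR=S

t=1: phase=(12,15,8,13) vs β=14 → FL=S FR=W RL=S RR=S
t=10: phase=(1,4,17,2) vs β=14 → FL=S FR=S RL=W RR=S
t=19: phase=(10,13,6,11) vs β=14 → FL=S FR=S RL=S RR=S
t=25: phase=(16,19,12,17) vs β=14 → FL=W FR=W RL=S RR=W
t=34: phase=(5,8,1,6) vs β=14 → FL=S FR=S RL=S RR=S
t=39: phase=(10,13,6,11) vs β=14 → FL=S FR=S RL=S RR=S


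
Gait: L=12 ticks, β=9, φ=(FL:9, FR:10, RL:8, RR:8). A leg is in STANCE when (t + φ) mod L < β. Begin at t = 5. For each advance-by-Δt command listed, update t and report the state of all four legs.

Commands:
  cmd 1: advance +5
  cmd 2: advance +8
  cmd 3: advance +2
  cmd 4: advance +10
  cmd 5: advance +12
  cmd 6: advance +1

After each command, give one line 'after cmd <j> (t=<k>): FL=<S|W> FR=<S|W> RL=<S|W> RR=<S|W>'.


after cmd 1 (t=10): FL=S FR=S RL=S RR=S
after cmd 2 (t=18): FL=S FR=S RL=S RR=S
after cmd 3 (t=20): FL=S FR=S RL=S RR=S
after cmd 4 (t=30): FL=S FR=S RL=S RR=S
after cmd 5 (t=42): FL=S FR=S RL=S RR=S
after cmd 6 (t=43): FL=S FR=S RL=S RR=S

start t=5: FL=S FR=S RL=S RR=S
cmd 1: advance +5 → t=10, phase=(7,8,6,6) → FL=S FR=S RL=S RR=S
cmd 2: advance +8 → t=18, phase=(3,4,2,2) → FL=S FR=S RL=S RR=S
cmd 3: advance +2 → t=20, phase=(5,6,4,4) → FL=S FR=S RL=S RR=S
cmd 4: advance +10 → t=30, phase=(3,4,2,2) → FL=S FR=S RL=S RR=S
cmd 5: advance +12 → t=42, phase=(3,4,2,2) → FL=S FR=S RL=S RR=S
cmd 6: advance +1 → t=43, phase=(4,5,3,3) → FL=S FR=S RL=S RR=S


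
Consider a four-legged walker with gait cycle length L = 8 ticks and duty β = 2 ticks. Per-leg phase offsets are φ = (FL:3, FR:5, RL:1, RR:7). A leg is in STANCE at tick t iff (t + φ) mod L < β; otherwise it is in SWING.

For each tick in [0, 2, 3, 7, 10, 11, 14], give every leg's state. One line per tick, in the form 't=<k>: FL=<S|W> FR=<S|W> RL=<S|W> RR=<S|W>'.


t=0: phase=(3,5,1,7) vs β=2 → FL=W FR=W RL=S RR=W
t=2: phase=(5,7,3,1) vs β=2 → FL=W FR=W RL=W RR=S
t=3: phase=(6,0,4,2) vs β=2 → FL=W FR=S RL=W RR=W
t=7: phase=(2,4,0,6) vs β=2 → FL=W FR=W RL=S RR=W
t=10: phase=(5,7,3,1) vs β=2 → FL=W FR=W RL=W RR=S
t=11: phase=(6,0,4,2) vs β=2 → FL=W FR=S RL=W RR=W
t=14: phase=(1,3,7,5) vs β=2 → FL=S FR=W RL=W RR=W

t=0: FL=W FR=W RL=S RR=W
t=2: FL=W FR=W RL=W RR=S
t=3: FL=W FR=S RL=W RR=W
t=7: FL=W FR=W RL=S RR=W
t=10: FL=W FR=W RL=W RR=S
t=11: FL=W FR=S RL=W RR=W
t=14: FL=S FR=W RL=W RR=W


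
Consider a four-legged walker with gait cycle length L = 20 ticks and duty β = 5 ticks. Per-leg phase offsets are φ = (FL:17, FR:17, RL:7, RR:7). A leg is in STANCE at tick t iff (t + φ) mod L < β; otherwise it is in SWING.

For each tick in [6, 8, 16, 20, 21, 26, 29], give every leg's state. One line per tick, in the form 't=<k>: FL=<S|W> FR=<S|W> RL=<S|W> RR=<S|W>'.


t=6: phase=(3,3,13,13) vs β=5 → FL=S FR=S RL=W RR=W
t=8: phase=(5,5,15,15) vs β=5 → FL=W FR=W RL=W RR=W
t=16: phase=(13,13,3,3) vs β=5 → FL=W FR=W RL=S RR=S
t=20: phase=(17,17,7,7) vs β=5 → FL=W FR=W RL=W RR=W
t=21: phase=(18,18,8,8) vs β=5 → FL=W FR=W RL=W RR=W
t=26: phase=(3,3,13,13) vs β=5 → FL=S FR=S RL=W RR=W
t=29: phase=(6,6,16,16) vs β=5 → FL=W FR=W RL=W RR=W

t=6: FL=S FR=S RL=W RR=W
t=8: FL=W FR=W RL=W RR=W
t=16: FL=W FR=W RL=S RR=S
t=20: FL=W FR=W RL=W RR=W
t=21: FL=W FR=W RL=W RR=W
t=26: FL=S FR=S RL=W RR=W
t=29: FL=W FR=W RL=W RR=W


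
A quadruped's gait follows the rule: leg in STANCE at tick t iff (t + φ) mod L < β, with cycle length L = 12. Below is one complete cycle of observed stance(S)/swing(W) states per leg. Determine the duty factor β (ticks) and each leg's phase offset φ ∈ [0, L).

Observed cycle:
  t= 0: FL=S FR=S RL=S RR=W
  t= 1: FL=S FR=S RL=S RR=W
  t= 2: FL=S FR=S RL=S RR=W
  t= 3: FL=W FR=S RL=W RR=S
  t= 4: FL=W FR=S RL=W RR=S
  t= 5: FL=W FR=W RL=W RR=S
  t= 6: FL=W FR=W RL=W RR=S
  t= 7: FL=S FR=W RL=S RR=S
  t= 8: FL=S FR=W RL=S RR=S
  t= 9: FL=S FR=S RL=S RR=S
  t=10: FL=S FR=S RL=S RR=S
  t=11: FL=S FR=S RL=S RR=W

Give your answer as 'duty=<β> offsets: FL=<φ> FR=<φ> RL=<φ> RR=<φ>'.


duty=8 offsets: FL=5 FR=3 RL=5 RR=9

duty β = stance ticks per leg = 8
FL: stance ticks = 8; W→S at t=7 → φ=5
FR: stance ticks = 8; W→S at t=9 → φ=3
RL: stance ticks = 8; W→S at t=7 → φ=5
RR: stance ticks = 8; W→S at t=3 → φ=9


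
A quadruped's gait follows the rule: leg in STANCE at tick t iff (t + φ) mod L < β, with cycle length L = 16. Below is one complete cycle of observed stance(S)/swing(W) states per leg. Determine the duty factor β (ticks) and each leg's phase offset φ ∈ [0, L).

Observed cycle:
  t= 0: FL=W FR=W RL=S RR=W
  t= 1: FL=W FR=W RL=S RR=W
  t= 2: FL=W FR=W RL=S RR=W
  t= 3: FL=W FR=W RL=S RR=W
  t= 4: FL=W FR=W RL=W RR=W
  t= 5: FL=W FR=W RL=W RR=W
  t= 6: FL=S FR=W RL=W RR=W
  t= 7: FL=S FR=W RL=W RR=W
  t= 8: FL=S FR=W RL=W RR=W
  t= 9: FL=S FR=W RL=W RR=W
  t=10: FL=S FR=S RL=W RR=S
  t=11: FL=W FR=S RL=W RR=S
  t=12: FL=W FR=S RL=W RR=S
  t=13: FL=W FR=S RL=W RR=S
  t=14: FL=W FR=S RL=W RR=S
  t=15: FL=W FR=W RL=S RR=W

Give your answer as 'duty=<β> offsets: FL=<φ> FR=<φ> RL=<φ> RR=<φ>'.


duty β = stance ticks per leg = 5
FL: stance ticks = 5; W→S at t=6 → φ=10
FR: stance ticks = 5; W→S at t=10 → φ=6
RL: stance ticks = 5; W→S at t=15 → φ=1
RR: stance ticks = 5; W→S at t=10 → φ=6

duty=5 offsets: FL=10 FR=6 RL=1 RR=6


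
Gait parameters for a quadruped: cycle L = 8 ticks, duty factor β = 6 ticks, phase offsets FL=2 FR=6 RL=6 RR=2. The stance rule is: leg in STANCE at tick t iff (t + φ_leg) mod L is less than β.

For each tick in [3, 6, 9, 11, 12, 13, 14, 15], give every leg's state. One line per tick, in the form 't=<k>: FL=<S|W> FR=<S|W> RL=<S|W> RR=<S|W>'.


t=3: FL=S FR=S RL=S RR=S
t=6: FL=S FR=S RL=S RR=S
t=9: FL=S FR=W RL=W RR=S
t=11: FL=S FR=S RL=S RR=S
t=12: FL=W FR=S RL=S RR=W
t=13: FL=W FR=S RL=S RR=W
t=14: FL=S FR=S RL=S RR=S
t=15: FL=S FR=S RL=S RR=S

t=3: phase=(5,1,1,5) vs β=6 → FL=S FR=S RL=S RR=S
t=6: phase=(0,4,4,0) vs β=6 → FL=S FR=S RL=S RR=S
t=9: phase=(3,7,7,3) vs β=6 → FL=S FR=W RL=W RR=S
t=11: phase=(5,1,1,5) vs β=6 → FL=S FR=S RL=S RR=S
t=12: phase=(6,2,2,6) vs β=6 → FL=W FR=S RL=S RR=W
t=13: phase=(7,3,3,7) vs β=6 → FL=W FR=S RL=S RR=W
t=14: phase=(0,4,4,0) vs β=6 → FL=S FR=S RL=S RR=S
t=15: phase=(1,5,5,1) vs β=6 → FL=S FR=S RL=S RR=S


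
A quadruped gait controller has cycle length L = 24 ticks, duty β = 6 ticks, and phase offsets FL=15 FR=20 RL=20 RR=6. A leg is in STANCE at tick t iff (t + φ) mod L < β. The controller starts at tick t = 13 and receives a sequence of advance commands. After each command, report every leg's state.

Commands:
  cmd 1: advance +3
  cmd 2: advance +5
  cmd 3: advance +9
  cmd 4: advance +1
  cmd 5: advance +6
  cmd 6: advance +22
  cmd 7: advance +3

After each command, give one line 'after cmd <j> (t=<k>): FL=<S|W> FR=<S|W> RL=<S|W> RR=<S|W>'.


after cmd 1 (t=16): FL=W FR=W RL=W RR=W
after cmd 2 (t=21): FL=W FR=W RL=W RR=S
after cmd 3 (t=30): FL=W FR=S RL=S RR=W
after cmd 4 (t=31): FL=W FR=S RL=S RR=W
after cmd 5 (t=37): FL=S FR=W RL=W RR=W
after cmd 6 (t=59): FL=S FR=W RL=W RR=W
after cmd 7 (t=62): FL=S FR=W RL=W RR=W

start t=13: FL=S FR=W RL=W RR=W
cmd 1: advance +3 → t=16, phase=(7,12,12,22) → FL=W FR=W RL=W RR=W
cmd 2: advance +5 → t=21, phase=(12,17,17,3) → FL=W FR=W RL=W RR=S
cmd 3: advance +9 → t=30, phase=(21,2,2,12) → FL=W FR=S RL=S RR=W
cmd 4: advance +1 → t=31, phase=(22,3,3,13) → FL=W FR=S RL=S RR=W
cmd 5: advance +6 → t=37, phase=(4,9,9,19) → FL=S FR=W RL=W RR=W
cmd 6: advance +22 → t=59, phase=(2,7,7,17) → FL=S FR=W RL=W RR=W
cmd 7: advance +3 → t=62, phase=(5,10,10,20) → FL=S FR=W RL=W RR=W


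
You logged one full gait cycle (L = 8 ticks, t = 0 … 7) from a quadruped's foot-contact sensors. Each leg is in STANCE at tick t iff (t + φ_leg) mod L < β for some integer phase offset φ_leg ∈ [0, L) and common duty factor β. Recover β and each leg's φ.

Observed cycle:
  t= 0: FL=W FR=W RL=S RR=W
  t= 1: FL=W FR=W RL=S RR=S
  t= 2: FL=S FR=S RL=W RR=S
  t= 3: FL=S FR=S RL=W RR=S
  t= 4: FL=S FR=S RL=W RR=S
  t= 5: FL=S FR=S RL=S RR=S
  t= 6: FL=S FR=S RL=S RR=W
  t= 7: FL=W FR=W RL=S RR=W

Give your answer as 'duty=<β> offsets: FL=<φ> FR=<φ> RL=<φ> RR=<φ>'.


duty β = stance ticks per leg = 5
FL: stance ticks = 5; W→S at t=2 → φ=6
FR: stance ticks = 5; W→S at t=2 → φ=6
RL: stance ticks = 5; W→S at t=5 → φ=3
RR: stance ticks = 5; W→S at t=1 → φ=7

duty=5 offsets: FL=6 FR=6 RL=3 RR=7


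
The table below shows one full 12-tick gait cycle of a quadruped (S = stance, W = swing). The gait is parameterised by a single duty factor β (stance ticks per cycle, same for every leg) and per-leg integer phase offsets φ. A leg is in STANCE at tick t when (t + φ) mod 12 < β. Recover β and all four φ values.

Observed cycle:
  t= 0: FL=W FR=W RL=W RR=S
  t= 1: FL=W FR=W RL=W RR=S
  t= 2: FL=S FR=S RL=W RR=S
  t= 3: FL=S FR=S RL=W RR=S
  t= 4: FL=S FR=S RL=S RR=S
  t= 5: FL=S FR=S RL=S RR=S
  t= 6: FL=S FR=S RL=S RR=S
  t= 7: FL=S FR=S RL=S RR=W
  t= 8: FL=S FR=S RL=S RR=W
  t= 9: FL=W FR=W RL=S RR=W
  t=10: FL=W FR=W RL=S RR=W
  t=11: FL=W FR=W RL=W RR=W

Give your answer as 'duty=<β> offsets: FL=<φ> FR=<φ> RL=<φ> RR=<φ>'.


duty β = stance ticks per leg = 7
FL: stance ticks = 7; W→S at t=2 → φ=10
FR: stance ticks = 7; W→S at t=2 → φ=10
RL: stance ticks = 7; W→S at t=4 → φ=8
RR: stance ticks = 7; W→S at t=0 → φ=0

duty=7 offsets: FL=10 FR=10 RL=8 RR=0
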